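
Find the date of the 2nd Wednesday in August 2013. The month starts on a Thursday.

August 2013 begins on a Thursday, so the first Wednesday is August 7 (6 days later).
The 2nd Wednesday is 1 weeks later: 7 + 7 = 14.

14 August 2013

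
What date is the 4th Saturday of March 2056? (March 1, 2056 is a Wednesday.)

March 2056 begins on a Wednesday, so the first Saturday is March 4 (3 days later).
The 4th Saturday is 3 weeks later: 4 + 21 = 25.

25 March 2056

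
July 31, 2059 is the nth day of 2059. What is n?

Days in months before July: 31 + 28 + 31 + 30 + 31 + 30 = 181.
Plus 31 days into July → day 212.

212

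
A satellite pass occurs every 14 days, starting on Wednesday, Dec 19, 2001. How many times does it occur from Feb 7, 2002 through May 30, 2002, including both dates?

8

Occurrences land 14·i days after Dec 19, 2001 for i = 0, 1, 2, …
Feb 7, 2002 is 50 days after the start; 50 ÷ 14 = 3 remainder 8; since the remainder is 8, round up to i = 4. First occurrence in the window: #5 on Feb 13, 2002 (4×14 = 56 days in).
May 30, 2002 is 162 days after the start; 162 ÷ 14 = 11 remainder 8. Last occurrence in the window: #12 on May 22, 2002.
Occurrences #5 through #12: 8 in total.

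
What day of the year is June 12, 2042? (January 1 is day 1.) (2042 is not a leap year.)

Days in months before June: 31 + 28 + 31 + 30 + 31 = 151.
Plus 12 days into June → day 163.

163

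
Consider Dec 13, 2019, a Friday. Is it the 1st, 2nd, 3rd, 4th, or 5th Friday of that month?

Day 13 falls in week ⌈13/7⌉ of the month.
Days 1–7 hold the 1st Friday, 8–14 the 2nd, 15–21 the 3rd, 22–28 the 4th, 29–31 the 5th.
13 is in the range for the 2nd.

2nd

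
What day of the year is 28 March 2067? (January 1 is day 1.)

87

Days in months before March: 31 + 28 = 59.
Plus 28 days into March → day 87.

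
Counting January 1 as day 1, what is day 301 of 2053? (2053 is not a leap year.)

January has 31 days (301 − 31 = 270 remain).
February has 28 days (270 − 28 = 242 remain).
March has 31 days (242 − 31 = 211 remain).
April has 30 days (211 − 30 = 181 remain).
May has 31 days (181 − 31 = 150 remain).
June has 30 days (150 − 30 = 120 remain).
July has 31 days (120 − 31 = 89 remain).
August has 31 days (89 − 31 = 58 remain).
September has 30 days (58 − 30 = 28 remain).
28 into October → October 28.

2053-10-28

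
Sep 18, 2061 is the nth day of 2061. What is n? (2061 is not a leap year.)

261

Days in months before Sep: 31 + 28 + 31 + 30 + 31 + 30 + 31 + 31 = 243.
Plus 18 days into Sep → day 261.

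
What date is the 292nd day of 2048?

18 October 2048

January has 31 days (292 − 31 = 261 remain).
February has 29 days (261 − 29 = 232 remain).
March has 31 days (232 − 31 = 201 remain).
April has 30 days (201 − 30 = 171 remain).
May has 31 days (171 − 31 = 140 remain).
June has 30 days (140 − 30 = 110 remain).
July has 31 days (110 − 31 = 79 remain).
August has 31 days (79 − 31 = 48 remain).
September has 30 days (48 − 30 = 18 remain).
18 into October → October 18.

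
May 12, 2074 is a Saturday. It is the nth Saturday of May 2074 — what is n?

Day 12 falls in week ⌈12/7⌉ of the month.
Days 1–7 hold the 1st Saturday, 8–14 the 2nd, 15–21 the 3rd, 22–28 the 4th, 29–31 the 5th.
12 is in the range for the 2nd.

2nd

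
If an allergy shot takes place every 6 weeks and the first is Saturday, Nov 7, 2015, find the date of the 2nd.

Dec 19, 2015

The 2nd occurrence is 1 interval after the first: 1 × 42 = 42 days after Nov 7, 2015.
Nov has 30 days — 23 days to the end of Nov leaves 19.
19 days into Dec → Dec 19, 2015.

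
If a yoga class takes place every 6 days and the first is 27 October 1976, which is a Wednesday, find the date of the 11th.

26 December 1976

The 11th occurrence is 10 intervals after the first: 10 × 6 = 60 days after 27 October 1976.
October has 31 days — 4 days to the end of October leaves 56.
November has 30 days (26 left).
26 days into December → 26 December 1976.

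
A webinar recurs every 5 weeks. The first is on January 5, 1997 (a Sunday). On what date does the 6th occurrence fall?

The 6th occurrence is 5 intervals after the first: 5 × 35 = 175 days after January 5, 1997.
January has 31 days — 26 days to the end of January leaves 149.
February has 28 days (121 left).
March has 31 days (90 left).
April has 30 days (60 left).
May has 31 days (29 left).
29 days into June → June 29, 1997.

June 29, 1997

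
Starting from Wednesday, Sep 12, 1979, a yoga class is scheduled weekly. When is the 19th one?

Jan 16, 1980

The 19th occurrence is 18 intervals after the first: 18 × 7 = 126 days after Sep 12, 1979.
Sep has 30 days — 18 days to the end of Sep leaves 108.
Oct has 31 days (77 left).
Nov has 30 days (47 left).
Dec has 31 days (16 left).
16 days into Jan → Jan 16, 1980.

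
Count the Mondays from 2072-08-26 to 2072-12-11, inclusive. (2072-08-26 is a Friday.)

15

2072-08-26 is a Friday; the first Monday on or after it is 2072-08-29 (3 days later).
From 2072-08-29 to 2072-12-11: 2 + 30 + 31 + 30 + 11 = 104 days (rest of August, September, October, November, December).
104 ÷ 7 = 14 full weeks with remainder 6, so 14 more Mondays after the first → 15.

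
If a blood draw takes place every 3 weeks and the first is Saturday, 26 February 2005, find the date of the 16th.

The 16th occurrence is 15 intervals after the first: 15 × 21 = 315 days after 26 February 2005.
February has 28 days — 2 days to the end of February leaves 313.
March has 31 days (282 left).
April has 30 days (252 left).
May has 31 days (221 left).
June has 30 days (191 left).
July has 31 days (160 left).
August has 31 days (129 left).
September has 30 days (99 left).
October has 31 days (68 left).
November has 30 days (38 left).
December has 31 days (7 left).
7 days into January → 7 January 2006.

7 January 2006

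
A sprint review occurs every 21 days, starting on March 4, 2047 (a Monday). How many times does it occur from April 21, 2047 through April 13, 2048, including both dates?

Occurrences land 21·i days after March 4, 2047 for i = 0, 1, 2, …
April 21, 2047 is 48 days after the start; 48 ÷ 21 = 2 remainder 6; since the remainder is 6, round up to i = 3. First occurrence in the window: #4 on May 6, 2047 (3×21 = 63 days in).
April 13, 2048 is 406 days after the start; 406 ÷ 21 = 19 remainder 7. Last occurrence in the window: #20 on April 6, 2048.
Occurrences #4 through #20: 17 in total.

17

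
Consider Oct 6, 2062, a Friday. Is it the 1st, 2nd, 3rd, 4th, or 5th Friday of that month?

Day 6 falls in week ⌈6/7⌉ of the month.
Days 1–7 hold the 1st Friday, 8–14 the 2nd, 15–21 the 3rd, 22–28 the 4th, 29–31 the 5th.
6 is in the range for the 1st.

1st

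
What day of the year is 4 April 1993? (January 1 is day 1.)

94

Days in months before April: 31 + 28 + 31 = 90.
Plus 4 days into April → day 94.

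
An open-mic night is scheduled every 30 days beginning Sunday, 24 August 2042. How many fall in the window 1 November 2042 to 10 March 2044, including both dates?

Occurrences land 30·i days after 24 August 2042 for i = 0, 1, 2, …
1 November 2042 is 69 days after the start; 69 ÷ 30 = 2 remainder 9; since the remainder is 9, round up to i = 3. First occurrence in the window: #4 on 22 November 2042 (3×30 = 90 days in).
10 March 2044 is 564 days after the start; 564 ÷ 30 = 18 remainder 24. Last occurrence in the window: #19 on 15 February 2044.
Occurrences #4 through #19: 16 in total.

16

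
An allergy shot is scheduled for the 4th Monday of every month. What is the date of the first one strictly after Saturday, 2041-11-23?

2041-11-25

November 2041 starts on a Friday; its first Monday is the 4th, so the 4th Monday is the 25th — 2041-11-25.
2041-11-25 is after 2041-11-23, so that is the next one.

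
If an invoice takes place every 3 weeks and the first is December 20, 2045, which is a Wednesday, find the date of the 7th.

April 25, 2046

The 7th occurrence is 6 intervals after the first: 6 × 21 = 126 days after December 20, 2045.
December has 31 days — 11 days to the end of December leaves 115.
January has 31 days (84 left).
February has 28 days (56 left).
March has 31 days (25 left).
25 days into April → April 25, 2046.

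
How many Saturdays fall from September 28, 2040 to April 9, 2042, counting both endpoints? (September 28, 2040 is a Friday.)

September 28, 2040 is a Friday; the first Saturday on or after it is September 29, 2040 (1 day later).
From September 29, 2040 to April 9, 2042: 93 + 365 + 99 = 557 days (rest of 2040, 2041, to April 9, 2042 in 2042).
557 ÷ 7 = 79 full weeks with remainder 4, so 79 more Saturdays after the first → 80.

80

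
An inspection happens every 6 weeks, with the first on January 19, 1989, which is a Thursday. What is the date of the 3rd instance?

The 3rd occurrence is 2 intervals after the first: 2 × 42 = 84 days after January 19, 1989.
January has 31 days — 12 days to the end of January leaves 72.
February has 28 days (44 left).
March has 31 days (13 left).
13 days into April → April 13, 1989.

April 13, 1989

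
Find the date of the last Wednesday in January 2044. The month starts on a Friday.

2044-01-27

January 2044 begins on a Friday, so the first Wednesday is January 6 (5 days later).
January 2044 has 31 days. Adding weeks: 6, 13, 20, 27 — the last one ≤ 31 is the 27th.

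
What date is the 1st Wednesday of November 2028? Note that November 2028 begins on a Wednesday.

1 November 2028

November 2028 begins on a Wednesday, so the first Wednesday is November 1.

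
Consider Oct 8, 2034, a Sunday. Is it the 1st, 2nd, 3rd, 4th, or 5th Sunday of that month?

2nd

Day 8 falls in week ⌈8/7⌉ of the month.
Days 1–7 hold the 1st Sunday, 8–14 the 2nd, 15–21 the 3rd, 22–28 the 4th, 29–31 the 5th.
8 is in the range for the 2nd.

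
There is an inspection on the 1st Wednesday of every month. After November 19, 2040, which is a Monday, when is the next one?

November 2040 starts on a Thursday, so its 1st Wednesday is November 7, 2040 (6 days in).
That is not after November 19, 2040, so look at December 2040.
December 2040 starts on a Saturday, so its 1st Wednesday is December 5, 2040 (4 days in).

December 5, 2040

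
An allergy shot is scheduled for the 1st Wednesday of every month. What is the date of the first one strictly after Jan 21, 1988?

Jan 1988 starts on a Friday, so its 1st Wednesday is Jan 6, 1988 (5 days in).
That is not after Jan 21, 1988, so look at Feb 1988.
Feb 1988 starts on a Monday, so its 1st Wednesday is Feb 3, 1988 (2 days in).

Feb 3, 1988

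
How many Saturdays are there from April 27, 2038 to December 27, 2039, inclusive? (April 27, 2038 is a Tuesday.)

April 27, 2038 is a Tuesday; the first Saturday on or after it is May 1, 2038 (4 days later).
From May 1, 2038 to December 27, 2039: 244 + 361 = 605 days (rest of 2038, to December 27, 2039 in 2039).
605 ÷ 7 = 86 full weeks with remainder 3, so 86 more Saturdays after the first → 87.

87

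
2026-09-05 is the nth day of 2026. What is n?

248

Days in months before September: 31 + 28 + 31 + 30 + 31 + 30 + 31 + 31 = 243.
Plus 5 days into September → day 248.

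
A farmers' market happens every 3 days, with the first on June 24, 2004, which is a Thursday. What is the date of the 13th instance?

The 13th occurrence is 12 intervals after the first: 12 × 3 = 36 days after June 24, 2004.
June has 30 days — 6 days to the end of June leaves 30.
30 days into July → July 30, 2004.

July 30, 2004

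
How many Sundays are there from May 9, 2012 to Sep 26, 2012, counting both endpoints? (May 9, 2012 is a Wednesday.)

20

May 9, 2012 is a Wednesday; the first Sunday on or after it is May 13, 2012 (4 days later).
From May 13, 2012 to Sep 26, 2012: 18 + 30 + 31 + 31 + 26 = 136 days (rest of May, Jun, Jul, Aug, Sep).
136 ÷ 7 = 19 full weeks with remainder 3, so 19 more Sundays after the first → 20.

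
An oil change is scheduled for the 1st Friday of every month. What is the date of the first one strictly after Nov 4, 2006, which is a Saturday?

Nov 2006 starts on a Wednesday, so its 1st Friday is Nov 3, 2006 (2 days in).
That is not after Nov 4, 2006, so look at Dec 2006.
Dec 2006 starts on a Friday, so its 1st Friday is Dec 1, 2006.

Dec 1, 2006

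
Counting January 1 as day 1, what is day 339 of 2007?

January has 31 days (339 − 31 = 308 remain).
February has 28 days (308 − 28 = 280 remain).
March has 31 days (280 − 31 = 249 remain).
April has 30 days (249 − 30 = 219 remain).
May has 31 days (219 − 31 = 188 remain).
June has 30 days (188 − 30 = 158 remain).
July has 31 days (158 − 31 = 127 remain).
August has 31 days (127 − 31 = 96 remain).
September has 30 days (96 − 30 = 66 remain).
October has 31 days (66 − 31 = 35 remain).
November has 30 days (35 − 30 = 5 remain).
5 into December → December 5.

5 December 2007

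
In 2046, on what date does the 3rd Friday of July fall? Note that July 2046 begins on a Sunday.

July 2046 begins on a Sunday, so the first Friday is July 6 (5 days later).
The 3rd Friday is 2 weeks later: 6 + 14 = 20.

20 July 2046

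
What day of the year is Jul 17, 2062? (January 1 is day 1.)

198

Days in months before Jul: 31 + 28 + 31 + 30 + 31 + 30 = 181.
Plus 17 days into Jul → day 198.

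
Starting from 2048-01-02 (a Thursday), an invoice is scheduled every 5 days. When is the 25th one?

The 25th occurrence is 24 intervals after the first: 24 × 5 = 120 days after 2048-01-02.
January has 31 days — 29 days to the end of January leaves 91.
February has 29 days (62 left).
March has 31 days (31 left).
April has 30 days (1 left).
1 day into May → 2048-05-01.

2048-05-01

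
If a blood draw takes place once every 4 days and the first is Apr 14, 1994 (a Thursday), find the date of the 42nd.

Sep 25, 1994

The 42nd occurrence is 41 intervals after the first: 41 × 4 = 164 days after Apr 14, 1994.
Apr has 30 days — 16 days to the end of Apr leaves 148.
May has 31 days (117 left).
Jun has 30 days (87 left).
Jul has 31 days (56 left).
Aug has 31 days (25 left).
25 days into Sep → Sep 25, 1994.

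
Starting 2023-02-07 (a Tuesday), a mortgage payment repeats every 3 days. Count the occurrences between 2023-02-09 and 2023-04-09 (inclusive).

20

Occurrences land 3·i days after 2023-02-07 for i = 0, 1, 2, …
2023-02-09 is 2 days after the start; 2 ÷ 3 = 0 remainder 2; since the remainder is 2, round up to i = 1. First occurrence in the window: #2 on 2023-02-10 (1×3 = 3 days in).
2023-04-09 is 61 days after the start; 61 ÷ 3 = 20 remainder 1. Last occurrence in the window: #21 on 2023-04-08.
Occurrences #2 through #21: 20 in total.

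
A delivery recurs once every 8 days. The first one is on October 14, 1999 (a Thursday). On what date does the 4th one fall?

November 7, 1999

The 4th occurrence is 3 intervals after the first: 3 × 8 = 24 days after October 14, 1999.
October has 31 days — 17 days to the end of October leaves 7.
7 days into November → November 7, 1999.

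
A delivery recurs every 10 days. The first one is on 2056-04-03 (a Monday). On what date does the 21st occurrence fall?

The 21st occurrence is 20 intervals after the first: 20 × 10 = 200 days after 2056-04-03.
April has 30 days — 27 days to the end of April leaves 173.
May has 31 days (142 left).
June has 30 days (112 left).
July has 31 days (81 left).
August has 31 days (50 left).
September has 30 days (20 left).
20 days into October → 2056-10-20.

2056-10-20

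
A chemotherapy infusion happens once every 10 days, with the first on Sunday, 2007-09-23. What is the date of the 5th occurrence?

2007-11-02

The 5th occurrence is 4 intervals after the first: 4 × 10 = 40 days after 2007-09-23.
September has 30 days — 7 days to the end of September leaves 33.
October has 31 days (2 left).
2 days into November → 2007-11-02.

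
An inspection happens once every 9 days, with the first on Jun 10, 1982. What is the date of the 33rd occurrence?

The 33rd occurrence is 32 intervals after the first: 32 × 9 = 288 days after Jun 10, 1982.
Jun has 30 days — 20 days to the end of Jun leaves 268.
Jul has 31 days (237 left).
Aug has 31 days (206 left).
Sep has 30 days (176 left).
Oct has 31 days (145 left).
Nov has 30 days (115 left).
Dec has 31 days (84 left).
Jan has 31 days (53 left).
Feb has 28 days (25 left).
25 days into Mar → Mar 25, 1983.

Mar 25, 1983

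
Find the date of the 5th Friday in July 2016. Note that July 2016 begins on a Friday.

2016-07-29

July 2016 begins on a Friday, so the first Friday is July 1.
The 5th Friday is 4 weeks later: 1 + 28 = 29.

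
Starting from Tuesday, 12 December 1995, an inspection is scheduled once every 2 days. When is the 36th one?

20 February 1996

The 36th occurrence is 35 intervals after the first: 35 × 2 = 70 days after 12 December 1995.
December has 31 days — 19 days to the end of December leaves 51.
January has 31 days (20 left).
20 days into February → 20 February 1996.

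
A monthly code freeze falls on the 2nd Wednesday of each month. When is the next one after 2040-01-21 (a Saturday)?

January 2040 starts on a Sunday; its first Wednesday is the 4th, so the 2nd Wednesday is the 11th — 2040-01-11.
That is not after 2040-01-21, so look at February 2040.
February 2040 starts on a Wednesday; its first Wednesday is the 1st, so the 2nd Wednesday is the 8th — 2040-02-08.

2040-02-08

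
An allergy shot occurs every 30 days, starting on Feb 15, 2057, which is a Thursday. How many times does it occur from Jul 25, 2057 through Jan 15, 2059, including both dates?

18

Occurrences land 30·i days after Feb 15, 2057 for i = 0, 1, 2, …
Jul 25, 2057 is 160 days after the start; 160 ÷ 30 = 5 remainder 10; since the remainder is 10, round up to i = 6. First occurrence in the window: #7 on Aug 14, 2057 (6×30 = 180 days in).
Jan 15, 2059 is 699 days after the start; 699 ÷ 30 = 23 remainder 9. Last occurrence in the window: #24 on Jan 6, 2059.
Occurrences #7 through #24: 18 in total.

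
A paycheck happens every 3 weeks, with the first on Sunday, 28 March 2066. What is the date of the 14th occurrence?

The 14th occurrence is 13 intervals after the first: 13 × 21 = 273 days after 28 March 2066.
March has 31 days — 3 days to the end of March leaves 270.
April has 30 days (240 left).
May has 31 days (209 left).
June has 30 days (179 left).
July has 31 days (148 left).
August has 31 days (117 left).
September has 30 days (87 left).
October has 31 days (56 left).
November has 30 days (26 left).
26 days into December → 26 December 2066.

26 December 2066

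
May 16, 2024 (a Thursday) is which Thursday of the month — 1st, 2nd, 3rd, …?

Day 16 falls in week ⌈16/7⌉ of the month.
Days 1–7 hold the 1st Thursday, 8–14 the 2nd, 15–21 the 3rd, 22–28 the 4th, 29–31 the 5th.
16 is in the range for the 3rd.

3rd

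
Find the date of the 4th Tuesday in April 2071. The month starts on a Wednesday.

April 28, 2071

April 2071 begins on a Wednesday, so the first Tuesday is April 7 (6 days later).
The 4th Tuesday is 3 weeks later: 7 + 21 = 28.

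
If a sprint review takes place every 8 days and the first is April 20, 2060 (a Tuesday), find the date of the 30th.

The 30th occurrence is 29 intervals after the first: 29 × 8 = 232 days after April 20, 2060.
April has 30 days — 10 days to the end of April leaves 222.
May has 31 days (191 left).
June has 30 days (161 left).
July has 31 days (130 left).
August has 31 days (99 left).
September has 30 days (69 left).
October has 31 days (38 left).
November has 30 days (8 left).
8 days into December → December 8, 2060.

December 8, 2060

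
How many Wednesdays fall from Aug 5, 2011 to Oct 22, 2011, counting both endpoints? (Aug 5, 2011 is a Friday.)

11

Aug 5, 2011 is a Friday; the first Wednesday on or after it is Aug 10, 2011 (5 days later).
From Aug 10, 2011 to Oct 22, 2011: 21 + 30 + 22 = 73 days (rest of Aug, Sep, Oct).
73 ÷ 7 = 10 full weeks with remainder 3, so 10 more Wednesdays after the first → 11.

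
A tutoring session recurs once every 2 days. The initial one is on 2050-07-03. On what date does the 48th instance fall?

The 48th occurrence is 47 intervals after the first: 47 × 2 = 94 days after 2050-07-03.
July has 31 days — 28 days to the end of July leaves 66.
August has 31 days (35 left).
September has 30 days (5 left).
5 days into October → 2050-10-05.

2050-10-05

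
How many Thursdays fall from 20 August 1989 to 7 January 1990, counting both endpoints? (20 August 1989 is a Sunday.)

20 August 1989 is a Sunday; the first Thursday on or after it is 24 August 1989 (4 days later).
From 24 August 1989 to 7 January 1990: 7 + 30 + 31 + 30 + 31 + 7 = 136 days (rest of August, September, October, November, December, January).
136 ÷ 7 = 19 full weeks with remainder 3, so 19 more Thursdays after the first → 20.

20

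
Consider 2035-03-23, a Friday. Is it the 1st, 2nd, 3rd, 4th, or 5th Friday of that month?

Day 23 falls in week ⌈23/7⌉ of the month.
Days 1–7 hold the 1st Friday, 8–14 the 2nd, 15–21 the 3rd, 22–28 the 4th, 29–31 the 5th.
23 is in the range for the 4th.

4th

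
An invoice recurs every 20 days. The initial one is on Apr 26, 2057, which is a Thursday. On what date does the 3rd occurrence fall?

Jun 5, 2057

The 3rd occurrence is 2 intervals after the first: 2 × 20 = 40 days after Apr 26, 2057.
Apr has 30 days — 4 days to the end of Apr leaves 36.
May has 31 days (5 left).
5 days into Jun → Jun 5, 2057.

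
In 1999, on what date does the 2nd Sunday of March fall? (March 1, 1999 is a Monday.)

March 14, 1999

March 1999 begins on a Monday, so the first Sunday is March 7 (6 days later).
The 2nd Sunday is 1 weeks later: 7 + 7 = 14.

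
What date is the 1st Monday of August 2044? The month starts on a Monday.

1 August 2044

August 2044 begins on a Monday, so the first Monday is August 1.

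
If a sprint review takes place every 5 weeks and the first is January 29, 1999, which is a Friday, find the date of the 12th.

February 18, 2000

The 12th occurrence is 11 intervals after the first: 11 × 35 = 385 days after January 29, 1999.
January has 31 days — 2 days to the end of January leaves 383.
February has 28 days (355 left).
March has 31 days (324 left).
April has 30 days (294 left).
May has 31 days (263 left).
June has 30 days (233 left).
July has 31 days (202 left).
August has 31 days (171 left).
September has 30 days (141 left).
October has 31 days (110 left).
November has 30 days (80 left).
December has 31 days (49 left).
January has 31 days (18 left).
18 days into February → February 18, 2000.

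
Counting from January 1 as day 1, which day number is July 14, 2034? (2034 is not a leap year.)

Days in months before July: 31 + 28 + 31 + 30 + 31 + 30 = 181.
Plus 14 days into July → day 195.

195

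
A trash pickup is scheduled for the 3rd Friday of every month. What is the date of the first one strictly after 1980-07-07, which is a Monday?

1980-07-18

July 1980 starts on a Tuesday; its first Friday is the 4th, so the 3rd Friday is the 18th — 1980-07-18.
1980-07-18 is after 1980-07-07, so that is the next one.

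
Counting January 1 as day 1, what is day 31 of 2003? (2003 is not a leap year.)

31 into January → January 31.

January 31, 2003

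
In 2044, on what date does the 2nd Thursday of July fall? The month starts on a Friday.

July 2044 begins on a Friday, so the first Thursday is July 7 (6 days later).
The 2nd Thursday is 1 weeks later: 7 + 7 = 14.

14 July 2044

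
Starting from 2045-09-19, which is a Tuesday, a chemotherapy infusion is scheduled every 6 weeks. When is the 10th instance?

The 10th occurrence is 9 intervals after the first: 9 × 42 = 378 days after 2045-09-19.
September has 30 days — 11 days to the end of September leaves 367.
October has 31 days (336 left).
November has 30 days (306 left).
December has 31 days (275 left).
January has 31 days (244 left).
February has 28 days (216 left).
March has 31 days (185 left).
April has 30 days (155 left).
May has 31 days (124 left).
June has 30 days (94 left).
July has 31 days (63 left).
August has 31 days (32 left).
September has 30 days (2 left).
2 days into October → 2046-10-02.

2046-10-02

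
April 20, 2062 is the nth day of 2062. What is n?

110

Days in months before April: 31 + 28 + 31 = 90.
Plus 20 days into April → day 110.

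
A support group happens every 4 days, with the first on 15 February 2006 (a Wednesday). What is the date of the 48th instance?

The 48th occurrence is 47 intervals after the first: 47 × 4 = 188 days after 15 February 2006.
February has 28 days — 13 days to the end of February leaves 175.
March has 31 days (144 left).
April has 30 days (114 left).
May has 31 days (83 left).
June has 30 days (53 left).
July has 31 days (22 left).
22 days into August → 22 August 2006.

22 August 2006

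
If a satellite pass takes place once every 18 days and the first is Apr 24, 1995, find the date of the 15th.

The 15th occurrence is 14 intervals after the first: 14 × 18 = 252 days after Apr 24, 1995.
Apr has 30 days — 6 days to the end of Apr leaves 246.
May has 31 days (215 left).
Jun has 30 days (185 left).
Jul has 31 days (154 left).
Aug has 31 days (123 left).
Sep has 30 days (93 left).
Oct has 31 days (62 left).
Nov has 30 days (32 left).
Dec has 31 days (1 left).
1 day into Jan → Jan 1, 1996.

Jan 1, 1996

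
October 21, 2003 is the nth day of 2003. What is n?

294

Days in months before October: 31 + 28 + 31 + 30 + 31 + 30 + 31 + 31 + 30 = 273.
Plus 21 days into October → day 294.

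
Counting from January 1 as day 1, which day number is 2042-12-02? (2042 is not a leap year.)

Days in months before December: 31 + 28 + 31 + 30 + 31 + 30 + 31 + 31 + 30 + 31 + 30 = 334.
Plus 2 days into December → day 336.

336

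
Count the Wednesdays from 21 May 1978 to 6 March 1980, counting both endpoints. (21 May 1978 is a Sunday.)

21 May 1978 is a Sunday; the first Wednesday on or after it is 24 May 1978 (3 days later).
From 24 May 1978 to 6 March 1980: 221 + 365 + 66 = 652 days (rest of 1978, 1979, to 6 March 1980 in 1980).
652 ÷ 7 = 93 full weeks with remainder 1, so 93 more Wednesdays after the first → 94.

94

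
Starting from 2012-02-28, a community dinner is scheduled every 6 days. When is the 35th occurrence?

2012-09-19

The 35th occurrence is 34 intervals after the first: 34 × 6 = 204 days after 2012-02-28.
February has 29 days — 1 day to the end of February leaves 203.
March has 31 days (172 left).
April has 30 days (142 left).
May has 31 days (111 left).
June has 30 days (81 left).
July has 31 days (50 left).
August has 31 days (19 left).
19 days into September → 2012-09-19.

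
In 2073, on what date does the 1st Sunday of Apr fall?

Apr 2, 2073

The first Sunday of Apr 2073 is Apr 2.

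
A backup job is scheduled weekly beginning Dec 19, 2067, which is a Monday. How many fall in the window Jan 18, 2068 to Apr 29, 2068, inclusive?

Occurrences land 7·i days after Dec 19, 2067 for i = 0, 1, 2, …
Jan 18, 2068 is 30 days after the start; 30 ÷ 7 = 4 remainder 2; since the remainder is 2, round up to i = 5. First occurrence in the window: #6 on Jan 23, 2068 (5×7 = 35 days in).
Apr 29, 2068 is 132 days after the start; 132 ÷ 7 = 18 remainder 6. Last occurrence in the window: #19 on Apr 23, 2068.
Occurrences #6 through #19: 14 in total.

14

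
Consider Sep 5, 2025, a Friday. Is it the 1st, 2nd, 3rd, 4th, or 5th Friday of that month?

Day 5 falls in week ⌈5/7⌉ of the month.
Days 1–7 hold the 1st Friday, 8–14 the 2nd, 15–21 the 3rd, 22–28 the 4th, 29–31 the 5th.
5 is in the range for the 1st.

1st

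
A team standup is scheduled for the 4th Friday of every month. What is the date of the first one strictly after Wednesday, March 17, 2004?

March 26, 2004

March 2004 starts on a Monday; its first Friday is the 5th, so the 4th Friday is the 26th — March 26, 2004.
March 26, 2004 is after March 17, 2004, so that is the next one.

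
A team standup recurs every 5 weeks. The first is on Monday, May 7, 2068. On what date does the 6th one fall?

Oct 29, 2068

The 6th occurrence is 5 intervals after the first: 5 × 35 = 175 days after May 7, 2068.
May has 31 days — 24 days to the end of May leaves 151.
Jun has 30 days (121 left).
Jul has 31 days (90 left).
Aug has 31 days (59 left).
Sep has 30 days (29 left).
29 days into Oct → Oct 29, 2068.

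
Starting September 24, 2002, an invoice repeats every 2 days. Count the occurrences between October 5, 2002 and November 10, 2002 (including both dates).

18

Occurrences land 2·i days after September 24, 2002 for i = 0, 1, 2, …
October 5, 2002 is 11 days after the start; 11 ÷ 2 = 5 remainder 1; since the remainder is 1, round up to i = 6. First occurrence in the window: #7 on October 6, 2002 (6×2 = 12 days in).
November 10, 2002 is 47 days after the start; 47 ÷ 2 = 23 remainder 1. Last occurrence in the window: #24 on November 9, 2002.
Occurrences #7 through #24: 18 in total.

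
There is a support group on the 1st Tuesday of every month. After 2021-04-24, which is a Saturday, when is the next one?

2021-05-04

April 2021 starts on a Thursday, so its 1st Tuesday is 2021-04-06 (5 days in).
That is not after 2021-04-24, so look at May 2021.
May 2021 starts on a Saturday, so its 1st Tuesday is 2021-05-04 (3 days in).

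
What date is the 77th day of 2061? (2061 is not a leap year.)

Mar 18, 2061

Jan has 31 days (77 − 31 = 46 remain).
Feb has 28 days (46 − 28 = 18 remain).
18 into Mar → Mar 18.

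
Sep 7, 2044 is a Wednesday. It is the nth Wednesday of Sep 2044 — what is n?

Day 7 falls in week ⌈7/7⌉ of the month.
Days 1–7 hold the 1st Wednesday, 8–14 the 2nd, 15–21 the 3rd, 22–28 the 4th, 29–31 the 5th.
7 is in the range for the 1st.

1st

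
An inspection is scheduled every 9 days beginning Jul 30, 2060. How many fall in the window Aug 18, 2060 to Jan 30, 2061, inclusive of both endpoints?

Occurrences land 9·i days after Jul 30, 2060 for i = 0, 1, 2, …
Aug 18, 2060 is 19 days after the start; 19 ÷ 9 = 2 remainder 1; since the remainder is 1, round up to i = 3. First occurrence in the window: #4 on Aug 26, 2060 (3×9 = 27 days in).
Jan 30, 2061 is 184 days after the start; 184 ÷ 9 = 20 remainder 4. Last occurrence in the window: #21 on Jan 26, 2061.
Occurrences #4 through #21: 18 in total.

18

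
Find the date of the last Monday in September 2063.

The first Monday of September 2063 is September 3.
September 2063 has 30 days. Adding weeks: 3, 10, 17, 24 — the last one ≤ 30 is the 24th.

September 24, 2063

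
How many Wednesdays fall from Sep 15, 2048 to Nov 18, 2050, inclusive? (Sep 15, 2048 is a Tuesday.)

114

Sep 15, 2048 is a Tuesday; the first Wednesday on or after it is Sep 16, 2048 (1 day later).
From Sep 16, 2048 to Nov 18, 2050: 106 + 365 + 322 = 793 days (rest of 2048, 2049, to Nov 18, 2050 in 2050).
793 ÷ 7 = 113 full weeks with remainder 2, so 113 more Wednesdays after the first → 114.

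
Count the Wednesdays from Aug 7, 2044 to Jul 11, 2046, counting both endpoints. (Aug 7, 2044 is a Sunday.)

Aug 7, 2044 is a Sunday; the first Wednesday on or after it is Aug 10, 2044 (3 days later).
From Aug 10, 2044 to Jul 11, 2046: 143 + 365 + 192 = 700 days (rest of 2044, 2045, to Jul 11, 2046 in 2046).
700 ÷ 7 = 100 full weeks with remainder 0, so 100 more Wednesdays after the first → 101.

101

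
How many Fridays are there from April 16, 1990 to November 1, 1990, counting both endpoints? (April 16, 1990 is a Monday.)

April 16, 1990 is a Monday; the first Friday on or after it is April 20, 1990 (4 days later).
From April 20, 1990 to November 1, 1990: 10 + 31 + 30 + 31 + 31 + 30 + 31 + 1 = 195 days (rest of April, May, June, July, August, September, October, November).
195 ÷ 7 = 27 full weeks with remainder 6, so 27 more Fridays after the first → 28.

28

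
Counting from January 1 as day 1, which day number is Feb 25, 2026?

56

Days in months before Feb: 31 = 31.
Plus 25 days into Feb → day 56.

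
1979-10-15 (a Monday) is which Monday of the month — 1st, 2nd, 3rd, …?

3rd

Day 15 falls in week ⌈15/7⌉ of the month.
Days 1–7 hold the 1st Monday, 8–14 the 2nd, 15–21 the 3rd, 22–28 the 4th, 29–31 the 5th.
15 is in the range for the 3rd.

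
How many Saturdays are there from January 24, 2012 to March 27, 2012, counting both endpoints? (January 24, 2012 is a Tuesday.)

9

January 24, 2012 is a Tuesday; the first Saturday on or after it is January 28, 2012 (4 days later).
From January 28, 2012 to March 27, 2012: 3 + 29 + 27 = 59 days (rest of January, February, March).
59 ÷ 7 = 8 full weeks with remainder 3, so 8 more Saturdays after the first → 9.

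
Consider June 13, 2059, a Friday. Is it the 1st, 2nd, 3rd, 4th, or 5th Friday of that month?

Day 13 falls in week ⌈13/7⌉ of the month.
Days 1–7 hold the 1st Friday, 8–14 the 2nd, 15–21 the 3rd, 22–28 the 4th, 29–31 the 5th.
13 is in the range for the 2nd.

2nd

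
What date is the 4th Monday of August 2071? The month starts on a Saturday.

August 2071 begins on a Saturday, so the first Monday is August 3 (2 days later).
The 4th Monday is 3 weeks later: 3 + 21 = 24.

August 24, 2071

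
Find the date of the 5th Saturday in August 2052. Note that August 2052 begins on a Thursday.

31 August 2052

August 2052 begins on a Thursday, so the first Saturday is August 3 (2 days later).
The 5th Saturday is 4 weeks later: 3 + 28 = 31.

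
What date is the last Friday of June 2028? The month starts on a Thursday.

June 2028 begins on a Thursday, so the first Friday is June 2 (1 day later).
June 2028 has 30 days. Adding weeks: 2, 9, 16, 23, 30 — the last one ≤ 30 is the 30th.

June 30, 2028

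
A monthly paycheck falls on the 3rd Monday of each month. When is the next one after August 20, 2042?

September 15, 2042

August 2042 starts on a Friday; its first Monday is the 4th, so the 3rd Monday is the 18th — August 18, 2042.
That is not after August 20, 2042, so look at September 2042.
September 2042 starts on a Monday; its first Monday is the 1st, so the 3rd Monday is the 15th — September 15, 2042.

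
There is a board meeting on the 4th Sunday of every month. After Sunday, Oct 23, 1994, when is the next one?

Nov 27, 1994

Oct 1994 starts on a Saturday; its first Sunday is the 2nd, so the 4th Sunday is the 23rd — Oct 23, 1994.
That is not after Oct 23, 1994, so look at Nov 1994.
Nov 1994 starts on a Tuesday; its first Sunday is the 6th, so the 4th Sunday is the 27th — Nov 27, 1994.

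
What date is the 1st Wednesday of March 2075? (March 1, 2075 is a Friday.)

March 6, 2075

March 2075 begins on a Friday, so the first Wednesday is March 6 (5 days later).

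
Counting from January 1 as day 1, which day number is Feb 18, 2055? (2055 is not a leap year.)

49

Days in months before Feb: 31 = 31.
Plus 18 days into Feb → day 49.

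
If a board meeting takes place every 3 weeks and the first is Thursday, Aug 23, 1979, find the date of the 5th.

Nov 15, 1979

The 5th occurrence is 4 intervals after the first: 4 × 21 = 84 days after Aug 23, 1979.
Aug has 31 days — 8 days to the end of Aug leaves 76.
Sep has 30 days (46 left).
Oct has 31 days (15 left).
15 days into Nov → Nov 15, 1979.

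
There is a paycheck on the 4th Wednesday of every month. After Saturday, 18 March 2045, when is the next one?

22 March 2045

March 2045 starts on a Wednesday; its first Wednesday is the 1st, so the 4th Wednesday is the 22nd — 22 March 2045.
22 March 2045 is after 18 March 2045, so that is the next one.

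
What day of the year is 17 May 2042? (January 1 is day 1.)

137

Days in months before May: 31 + 28 + 31 + 30 = 120.
Plus 17 days into May → day 137.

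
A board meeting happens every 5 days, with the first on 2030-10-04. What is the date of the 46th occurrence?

The 46th occurrence is 45 intervals after the first: 45 × 5 = 225 days after 2030-10-04.
October has 31 days — 27 days to the end of October leaves 198.
November has 30 days (168 left).
December has 31 days (137 left).
January has 31 days (106 left).
February has 28 days (78 left).
March has 31 days (47 left).
April has 30 days (17 left).
17 days into May → 2031-05-17.

2031-05-17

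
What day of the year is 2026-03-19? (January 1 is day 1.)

Days in months before March: 31 + 28 = 59.
Plus 19 days into March → day 78.

78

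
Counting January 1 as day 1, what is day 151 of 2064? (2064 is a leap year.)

January has 31 days (151 − 31 = 120 remain).
February has 29 days (120 − 29 = 91 remain).
March has 31 days (91 − 31 = 60 remain).
April has 30 days (60 − 30 = 30 remain).
30 into May → May 30.

2064-05-30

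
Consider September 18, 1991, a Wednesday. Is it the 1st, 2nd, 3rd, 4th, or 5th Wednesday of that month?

Day 18 falls in week ⌈18/7⌉ of the month.
Days 1–7 hold the 1st Wednesday, 8–14 the 2nd, 15–21 the 3rd, 22–28 the 4th, 29–31 the 5th.
18 is in the range for the 3rd.

3rd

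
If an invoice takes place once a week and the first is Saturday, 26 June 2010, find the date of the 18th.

23 October 2010

The 18th occurrence is 17 intervals after the first: 17 × 7 = 119 days after 26 June 2010.
June has 30 days — 4 days to the end of June leaves 115.
July has 31 days (84 left).
August has 31 days (53 left).
September has 30 days (23 left).
23 days into October → 23 October 2010.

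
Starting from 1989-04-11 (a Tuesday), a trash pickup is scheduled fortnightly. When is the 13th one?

The 13th occurrence is 12 intervals after the first: 12 × 14 = 168 days after 1989-04-11.
April has 30 days — 19 days to the end of April leaves 149.
May has 31 days (118 left).
June has 30 days (88 left).
July has 31 days (57 left).
August has 31 days (26 left).
26 days into September → 1989-09-26.

1989-09-26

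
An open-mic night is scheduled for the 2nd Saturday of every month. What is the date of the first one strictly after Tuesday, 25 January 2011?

January 2011 starts on a Saturday; its first Saturday is the 1st, so the 2nd Saturday is the 8th — 8 January 2011.
That is not after 25 January 2011, so look at February 2011.
February 2011 starts on a Tuesday; its first Saturday is the 5th, so the 2nd Saturday is the 12th — 12 February 2011.

12 February 2011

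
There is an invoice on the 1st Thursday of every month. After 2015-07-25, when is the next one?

2015-08-06

July 2015 starts on a Wednesday, so its 1st Thursday is 2015-07-02 (1 day in).
That is not after 2015-07-25, so look at August 2015.
August 2015 starts on a Saturday, so its 1st Thursday is 2015-08-06 (5 days in).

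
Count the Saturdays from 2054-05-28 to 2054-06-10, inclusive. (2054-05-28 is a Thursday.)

2

2054-05-28 is a Thursday; the first Saturday on or after it is 2054-05-30 (2 days later).
From 2054-05-30 to 2054-06-10: 1 + 10 = 11 days (rest of May, June).
11 ÷ 7 = 1 full weeks with remainder 4, so 1 more Saturdays after the first → 2.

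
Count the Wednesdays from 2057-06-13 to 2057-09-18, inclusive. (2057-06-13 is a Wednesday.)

2057-06-13 is a Wednesday; the first Wednesday on or after it is 2057-06-13.
From 2057-06-13 to 2057-09-18: 17 + 31 + 31 + 18 = 97 days (rest of June, July, August, September).
97 ÷ 7 = 13 full weeks with remainder 6, so 13 more Wednesdays after the first → 14.

14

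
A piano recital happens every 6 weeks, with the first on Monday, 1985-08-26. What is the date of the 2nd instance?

The 2nd occurrence is 1 interval after the first: 1 × 42 = 42 days after 1985-08-26.
August has 31 days — 5 days to the end of August leaves 37.
September has 30 days (7 left).
7 days into October → 1985-10-07.

1985-10-07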